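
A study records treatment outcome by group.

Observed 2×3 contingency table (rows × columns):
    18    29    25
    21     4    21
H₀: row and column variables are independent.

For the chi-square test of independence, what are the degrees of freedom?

degrees of freedom = 2

df = (r−1)(c−1) = (2−1)·(3−1) = 2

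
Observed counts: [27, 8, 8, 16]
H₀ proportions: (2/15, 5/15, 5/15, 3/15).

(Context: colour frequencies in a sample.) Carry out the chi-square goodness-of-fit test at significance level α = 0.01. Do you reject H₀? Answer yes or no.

n = 59; E_i = n·p_i = [7.87, 19.67, 19.67, 11.80]
χ² = (27−7.87)²/7.87 + (8−19.67)²/19.67 + (8−19.67)²/19.67 + (16−11.80)²/11.80 = 61.8729
df = 3
p-value (upper-tail) = 0.00000
At α=0.01: p < α → reject H₀

reject H₀: yes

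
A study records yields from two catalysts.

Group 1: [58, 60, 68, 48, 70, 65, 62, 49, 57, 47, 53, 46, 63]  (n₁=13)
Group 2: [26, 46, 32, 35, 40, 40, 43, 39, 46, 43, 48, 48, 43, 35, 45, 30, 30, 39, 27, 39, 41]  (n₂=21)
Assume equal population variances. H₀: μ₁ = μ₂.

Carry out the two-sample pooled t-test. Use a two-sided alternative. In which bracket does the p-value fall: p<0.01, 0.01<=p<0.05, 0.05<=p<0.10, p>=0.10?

p-value bracket: p<0.01

x̄₁=57.385, s₁=8.191, n₁=13
x̄₂=38.810, s₂=6.728, n₂=21
s_p² = [12·8.191² + 20·6.728²]/32 = 53.4473
SE = √(s_p²·(1/13+1/21)) = 2.5800
t = (57.385−38.810)/2.5800 = 7.1996
df = 32
p-value (two-sided) = 0.00000
→ bracket: p<0.01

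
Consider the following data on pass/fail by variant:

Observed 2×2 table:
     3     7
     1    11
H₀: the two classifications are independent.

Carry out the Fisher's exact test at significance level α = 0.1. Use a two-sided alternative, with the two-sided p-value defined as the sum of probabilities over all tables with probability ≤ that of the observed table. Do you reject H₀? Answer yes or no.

Margins: r₁=10, r₂=12, c₁=4, c₂=18, n=22
p_obs = C(10,3)·C(12,1)/C(22,4); sum pmf over tables with pmf ≤ p_obs
p-value (two-sided) = 0.29323
At α=0.1: p ≥ α → fail to reject H₀

reject H₀: no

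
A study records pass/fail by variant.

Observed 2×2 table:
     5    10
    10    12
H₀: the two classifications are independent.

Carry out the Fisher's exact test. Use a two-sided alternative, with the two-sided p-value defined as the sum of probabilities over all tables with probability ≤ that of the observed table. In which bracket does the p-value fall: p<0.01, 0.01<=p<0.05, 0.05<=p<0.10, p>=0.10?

p-value bracket: p>=0.10

Margins: r₁=15, r₂=22, c₁=15, c₂=22, n=37
p_obs = C(15,5)·C(22,10)/C(37,15); sum pmf over tables with pmf ≤ p_obs
p-value (two-sided) = 0.51439
→ bracket: p>=0.10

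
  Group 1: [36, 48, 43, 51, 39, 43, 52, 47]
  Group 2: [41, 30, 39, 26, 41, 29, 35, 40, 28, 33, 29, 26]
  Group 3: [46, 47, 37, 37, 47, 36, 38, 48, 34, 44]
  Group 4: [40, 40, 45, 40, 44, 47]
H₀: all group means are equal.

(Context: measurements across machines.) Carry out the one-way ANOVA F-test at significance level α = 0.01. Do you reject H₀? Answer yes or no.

Group means [44.88, 33.08, 41.40, 42.67], grand mean 39.611
SSB = Σnᵢ(x̄ᵢ−x̄)² = 821.031; SSW = ΣΣ(x−x̄ᵢ)² = 919.525
MSB = 821.031/3 = 273.6769; MSW = 919.525/32 = 28.7352
F = MSB/MSW = 9.5241
df = (3, 32)
p-value (upper-tail) = 0.00012
At α=0.01: p < α → reject H₀

reject H₀: yes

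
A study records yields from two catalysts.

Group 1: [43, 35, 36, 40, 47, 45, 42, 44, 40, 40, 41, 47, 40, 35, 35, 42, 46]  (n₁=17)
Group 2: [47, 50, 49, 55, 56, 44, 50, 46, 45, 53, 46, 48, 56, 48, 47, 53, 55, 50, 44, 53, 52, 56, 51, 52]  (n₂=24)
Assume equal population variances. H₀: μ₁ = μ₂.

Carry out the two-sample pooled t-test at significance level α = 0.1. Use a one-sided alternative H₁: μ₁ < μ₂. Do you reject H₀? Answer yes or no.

x̄₁=41.059, s₁=4.069, n₁=17
x̄₂=50.250, s₂=3.893, n₂=24
s_p² = [16·4.069² + 23·3.893²]/39 = 15.7293
SE = √(s_p²·(1/17+1/24)) = 1.2572
t = (41.059−50.250)/1.2572 = -7.3106
df = 39
p-value (one-sided, H₁ less) = 0.00000
At α=0.1: p < α → reject H₀

reject H₀: yes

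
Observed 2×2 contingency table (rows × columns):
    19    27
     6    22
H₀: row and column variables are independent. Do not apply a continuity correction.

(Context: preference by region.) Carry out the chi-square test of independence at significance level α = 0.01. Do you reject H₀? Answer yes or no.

Row totals [46, 28], col totals [25, 49], n=74
χ² = (19−15.54)²/15.54 + (27−30.46)²/30.46 + (6−9.46)²/9.46 + (22−18.54)²/18.54 = 3.0737
df = 1
p-value (upper-tail) = 0.07957
At α=0.01: p ≥ α → fail to reject H₀

reject H₀: no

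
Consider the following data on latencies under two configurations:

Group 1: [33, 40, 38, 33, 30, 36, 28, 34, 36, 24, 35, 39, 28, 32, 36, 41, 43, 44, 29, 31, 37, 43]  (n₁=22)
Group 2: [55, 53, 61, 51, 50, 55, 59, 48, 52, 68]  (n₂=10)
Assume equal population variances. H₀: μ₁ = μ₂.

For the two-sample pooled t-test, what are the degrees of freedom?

degrees of freedom = 30

df = n₁ + n₂ − 2 = 22 + 10 − 2 = 30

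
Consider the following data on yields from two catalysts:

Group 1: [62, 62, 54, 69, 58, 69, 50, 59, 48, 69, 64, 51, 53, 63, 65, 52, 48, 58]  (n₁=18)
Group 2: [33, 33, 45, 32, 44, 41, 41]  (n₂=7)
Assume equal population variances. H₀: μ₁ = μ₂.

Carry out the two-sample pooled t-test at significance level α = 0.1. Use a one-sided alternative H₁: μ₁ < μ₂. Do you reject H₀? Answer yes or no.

reject H₀: no

x̄₁=58.556, s₁=7.237, n₁=18
x̄₂=38.429, s₂=5.593, n₂=7
s_p² = [17·7.237² + 6·5.593²]/23 = 46.8765
SE = √(s_p²·(1/18+1/7)) = 3.0497
t = (58.556−38.429)/3.0497 = 6.5996
df = 23
p-value (one-sided, H₁ less) = 1.00000
At α=0.1: p ≥ α → fail to reject H₀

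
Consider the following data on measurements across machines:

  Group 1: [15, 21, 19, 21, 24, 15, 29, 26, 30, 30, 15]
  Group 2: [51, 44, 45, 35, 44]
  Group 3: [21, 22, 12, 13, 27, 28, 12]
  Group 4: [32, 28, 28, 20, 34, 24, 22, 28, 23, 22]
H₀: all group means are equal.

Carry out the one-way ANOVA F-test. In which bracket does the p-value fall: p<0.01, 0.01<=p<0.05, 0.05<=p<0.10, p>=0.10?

Group means [22.27, 43.80, 19.29, 26.10], grand mean 26.061
SSB = Σnᵢ(x̄ᵢ−x̄)² = 2052.568; SSW = ΣΣ(x−x̄ᵢ)² = 969.310
MSB = 2052.568/3 = 684.1895; MSW = 969.310/29 = 33.4245
F = MSB/MSW = 20.4697
df = (3, 29)
p-value (upper-tail) = 0.00000
→ bracket: p<0.01

p-value bracket: p<0.01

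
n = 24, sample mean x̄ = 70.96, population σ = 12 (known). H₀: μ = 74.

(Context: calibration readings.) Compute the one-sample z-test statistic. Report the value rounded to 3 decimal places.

test statistic = -1.241

SE = σ/√n = 12/√24 = 2.4495
z = (x̄−μ₀)/SE = (70.96−74)/2.4495 = -1.2411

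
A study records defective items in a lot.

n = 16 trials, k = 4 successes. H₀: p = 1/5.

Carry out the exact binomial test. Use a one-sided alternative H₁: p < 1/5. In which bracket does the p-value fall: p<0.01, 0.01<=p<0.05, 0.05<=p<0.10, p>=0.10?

Exact binomial: n=16, k=4, p₀=1/5=0.2000
P(X≤4) from Σ C(n,i)·p₀^i·(1−p₀)^(n−i)
p-value (one-sided, H₁ less) = 0.79825
→ bracket: p>=0.10

p-value bracket: p>=0.10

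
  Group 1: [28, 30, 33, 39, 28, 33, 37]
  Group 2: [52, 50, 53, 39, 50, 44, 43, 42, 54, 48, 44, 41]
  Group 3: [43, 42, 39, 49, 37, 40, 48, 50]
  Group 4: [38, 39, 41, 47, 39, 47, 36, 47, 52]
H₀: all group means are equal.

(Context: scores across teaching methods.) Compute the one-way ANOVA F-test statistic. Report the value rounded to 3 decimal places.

test statistic = 12.000

Group means [32.57, 46.67, 43.50, 42.89], grand mean 42.278
SSB = Σnᵢ(x̄ᵢ−x̄)² = 905.952; SSW = ΣΣ(x−x̄ᵢ)² = 805.270
MSB = 905.952/3 = 301.9841; MSW = 805.270/32 = 25.1647
F = MSB/MSW = 12.0003
df = (3, 32)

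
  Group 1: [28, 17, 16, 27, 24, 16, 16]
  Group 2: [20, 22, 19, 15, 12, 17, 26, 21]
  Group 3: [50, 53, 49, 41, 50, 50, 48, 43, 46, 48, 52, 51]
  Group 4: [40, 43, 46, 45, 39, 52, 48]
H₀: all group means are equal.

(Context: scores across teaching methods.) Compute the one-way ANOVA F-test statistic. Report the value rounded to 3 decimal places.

test statistic = 109.434

Group means [20.57, 19.00, 48.42, 44.71], grand mean 35.000
SSB = Σnᵢ(x̄ᵢ−x̄)² = 6325.940; SSW = ΣΣ(x−x̄ᵢ)² = 578.060
MSB = 6325.940/3 = 2108.6468; MSW = 578.060/30 = 19.2687
F = MSB/MSW = 109.4341
df = (3, 30)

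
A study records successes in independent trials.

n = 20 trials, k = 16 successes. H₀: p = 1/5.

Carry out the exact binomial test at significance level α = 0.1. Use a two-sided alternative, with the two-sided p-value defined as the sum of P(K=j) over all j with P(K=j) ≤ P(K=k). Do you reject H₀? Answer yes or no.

Exact binomial: n=20, k=16, p₀=1/5=0.2000
P(X=j) = C(n,j)·p₀^j·(1−p₀)^(n−j); p = Σ P(X=j) over j with P(X=j) ≤ P(X=16)
p-value (two-sided) = 0.00000
At α=0.1: p < α → reject H₀

reject H₀: yes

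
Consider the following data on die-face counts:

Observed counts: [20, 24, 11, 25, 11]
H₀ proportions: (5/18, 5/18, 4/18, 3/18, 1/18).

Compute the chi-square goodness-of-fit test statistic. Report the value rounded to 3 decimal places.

test statistic = 18.737

n = 91; E_i = n·p_i = [25.28, 25.28, 20.22, 15.17, 5.06]
χ² = (20−25.28)²/25.28 + (24−25.28)²/25.28 + (11−20.22)²/20.22 + (25−15.17)²/15.17 + (11−5.06)²/5.06 = 18.7374
df = 4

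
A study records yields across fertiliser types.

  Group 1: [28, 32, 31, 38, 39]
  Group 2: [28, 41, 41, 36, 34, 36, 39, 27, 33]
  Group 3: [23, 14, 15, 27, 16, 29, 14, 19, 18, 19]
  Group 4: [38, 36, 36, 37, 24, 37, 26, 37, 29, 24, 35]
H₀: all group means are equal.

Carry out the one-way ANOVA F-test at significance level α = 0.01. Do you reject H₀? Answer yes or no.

Group means [33.60, 35.00, 19.40, 32.64], grand mean 29.600
SSB = Σnᵢ(x̄ᵢ−x̄)² = 1484.255; SSW = ΣΣ(x−x̄ᵢ)² = 872.145
MSB = 1484.255/3 = 494.7515; MSW = 872.145/31 = 28.1337
F = MSB/MSW = 17.5857
df = (3, 31)
p-value (upper-tail) = 0.00000
At α=0.01: p < α → reject H₀

reject H₀: yes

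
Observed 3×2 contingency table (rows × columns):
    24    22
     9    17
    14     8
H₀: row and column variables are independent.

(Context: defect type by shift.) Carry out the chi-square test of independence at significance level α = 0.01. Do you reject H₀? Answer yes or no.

reject H₀: no

Row totals [46, 26, 22], col totals [47, 47], n=94
χ² = (24−23.00)²/23.00 + (22−23.00)²/23.00 + (9−13.00)²/13.00 + (17−13.00)²/13.00 + (14−11.00)²/11.00 + (8−11.00)²/11.00 = 4.1849
df = 2
p-value (upper-tail) = 0.12339
At α=0.01: p ≥ α → fail to reject H₀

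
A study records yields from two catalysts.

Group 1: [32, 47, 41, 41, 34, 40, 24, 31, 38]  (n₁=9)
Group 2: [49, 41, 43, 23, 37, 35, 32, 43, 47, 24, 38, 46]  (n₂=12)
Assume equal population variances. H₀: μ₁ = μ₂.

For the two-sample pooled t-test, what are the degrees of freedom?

df = n₁ + n₂ − 2 = 9 + 12 − 2 = 19

degrees of freedom = 19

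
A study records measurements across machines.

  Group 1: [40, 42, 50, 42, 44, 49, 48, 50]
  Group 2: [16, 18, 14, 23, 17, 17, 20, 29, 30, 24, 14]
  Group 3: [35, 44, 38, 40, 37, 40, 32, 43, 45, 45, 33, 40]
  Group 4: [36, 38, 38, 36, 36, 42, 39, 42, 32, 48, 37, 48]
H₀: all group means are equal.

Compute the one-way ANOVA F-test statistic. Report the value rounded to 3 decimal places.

test statistic = 53.453

Group means [45.62, 20.18, 39.33, 39.33], grand mean 35.605
SSB = Σnᵢ(x̄ᵢ−x̄)² = 3753.434; SSW = ΣΣ(x−x̄ᵢ)² = 912.845
MSB = 3753.434/3 = 1251.1448; MSW = 912.845/39 = 23.4063
F = MSB/MSW = 53.4534
df = (3, 39)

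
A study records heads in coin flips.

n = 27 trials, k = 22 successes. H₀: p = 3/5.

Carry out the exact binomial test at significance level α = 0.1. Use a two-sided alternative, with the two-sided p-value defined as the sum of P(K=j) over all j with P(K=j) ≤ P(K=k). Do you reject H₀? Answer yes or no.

reject H₀: yes

Exact binomial: n=27, k=22, p₀=3/5=0.6000
P(X=j) = C(n,j)·p₀^j·(1−p₀)^(n−j); p = Σ P(X=j) over j with P(X=j) ≤ P(X=22)
p-value (two-sided) = 0.02888
At α=0.1: p < α → reject H₀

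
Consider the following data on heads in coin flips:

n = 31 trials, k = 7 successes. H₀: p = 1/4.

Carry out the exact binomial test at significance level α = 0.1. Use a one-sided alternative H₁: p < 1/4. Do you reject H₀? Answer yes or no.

reject H₀: no

Exact binomial: n=31, k=7, p₀=1/4=0.2500
P(X≤7) from Σ C(n,i)·p₀^i·(1−p₀)^(n−i)
p-value (one-sided, H₁ less) = 0.47273
At α=0.1: p ≥ α → fail to reject H₀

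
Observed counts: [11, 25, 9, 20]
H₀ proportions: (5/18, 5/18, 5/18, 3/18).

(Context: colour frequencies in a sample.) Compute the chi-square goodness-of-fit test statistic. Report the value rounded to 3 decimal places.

n = 65; E_i = n·p_i = [18.06, 18.06, 18.06, 10.83]
χ² = (11−18.06)²/18.06 + (25−18.06)²/18.06 + (9−18.06)²/18.06 + (20−10.83)²/10.83 = 17.7262
df = 3

test statistic = 17.726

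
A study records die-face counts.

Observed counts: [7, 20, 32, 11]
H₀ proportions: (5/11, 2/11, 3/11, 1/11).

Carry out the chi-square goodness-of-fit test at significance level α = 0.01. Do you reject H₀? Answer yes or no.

n = 70; E_i = n·p_i = [31.82, 12.73, 19.09, 6.36]
χ² = (7−31.82)²/31.82 + (20−12.73)²/12.73 + (32−19.09)²/19.09 + (11−6.36)²/6.36 = 35.6210
df = 3
p-value (upper-tail) = 0.00000
At α=0.01: p < α → reject H₀

reject H₀: yes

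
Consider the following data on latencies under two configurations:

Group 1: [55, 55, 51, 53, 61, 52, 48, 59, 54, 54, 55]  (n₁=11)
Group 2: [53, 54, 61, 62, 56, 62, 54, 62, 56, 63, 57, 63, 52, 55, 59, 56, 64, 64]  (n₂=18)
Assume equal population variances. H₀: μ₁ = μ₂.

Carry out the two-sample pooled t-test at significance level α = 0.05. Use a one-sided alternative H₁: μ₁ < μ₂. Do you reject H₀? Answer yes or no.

x̄₁=54.273, s₁=3.552, n₁=11
x̄₂=58.500, s₂=4.134, n₂=18
s_p² = [10·3.552² + 17·4.134²]/27 = 15.4327
SE = √(s_p²·(1/11+1/18)) = 1.5034
t = (54.273−58.500)/1.5034 = -2.8117
df = 27
p-value (one-sided, H₁ less) = 0.00453
At α=0.05: p < α → reject H₀

reject H₀: yes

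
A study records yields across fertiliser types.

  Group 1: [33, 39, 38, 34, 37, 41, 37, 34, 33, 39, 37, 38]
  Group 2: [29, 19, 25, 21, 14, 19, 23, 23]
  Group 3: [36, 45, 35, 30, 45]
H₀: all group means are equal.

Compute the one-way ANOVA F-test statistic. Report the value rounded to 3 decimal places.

test statistic = 36.935

Group means [36.67, 21.62, 38.20], grand mean 32.160
SSB = Σnᵢ(x̄ᵢ−x̄)² = 1314.018; SSW = ΣΣ(x−x̄ᵢ)² = 391.342
MSB = 1314.018/2 = 657.0092; MSW = 391.342/22 = 17.7883
F = MSB/MSW = 36.9350
df = (2, 22)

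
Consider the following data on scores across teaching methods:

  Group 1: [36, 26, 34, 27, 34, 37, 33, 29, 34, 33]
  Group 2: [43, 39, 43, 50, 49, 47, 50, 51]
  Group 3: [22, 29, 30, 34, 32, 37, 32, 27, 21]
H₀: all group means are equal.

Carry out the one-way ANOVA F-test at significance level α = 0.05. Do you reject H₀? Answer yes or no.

Group means [32.30, 46.50, 29.33], grand mean 35.519
SSB = Σnᵢ(x̄ᵢ−x̄)² = 1412.641; SSW = ΣΣ(x−x̄ᵢ)² = 480.100
MSB = 1412.641/2 = 706.3204; MSW = 480.100/24 = 20.0042
F = MSB/MSW = 35.3087
df = (2, 24)
p-value (upper-tail) = 0.00000
At α=0.05: p < α → reject H₀

reject H₀: yes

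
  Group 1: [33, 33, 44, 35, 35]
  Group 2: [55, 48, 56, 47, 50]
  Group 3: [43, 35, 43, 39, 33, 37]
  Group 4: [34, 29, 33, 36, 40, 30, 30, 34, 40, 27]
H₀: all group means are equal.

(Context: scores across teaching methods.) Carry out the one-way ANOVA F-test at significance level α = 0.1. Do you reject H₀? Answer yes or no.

Group means [36.00, 51.20, 38.33, 33.30], grand mean 38.423
SSB = Σnᵢ(x̄ᵢ−x̄)² = 1108.113; SSW = ΣΣ(x−x̄ᵢ)² = 414.233
MSB = 1108.113/3 = 369.3709; MSW = 414.233/22 = 18.8288
F = MSB/MSW = 19.6174
df = (3, 22)
p-value (upper-tail) = 0.00000
At α=0.1: p < α → reject H₀

reject H₀: yes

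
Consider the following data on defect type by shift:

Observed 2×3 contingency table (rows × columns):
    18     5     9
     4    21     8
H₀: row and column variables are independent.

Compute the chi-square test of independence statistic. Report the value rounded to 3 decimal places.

Row totals [32, 33], col totals [22, 26, 17], n=65
χ² = (18−10.83)²/10.83 + (5−12.80)²/12.80 + (9−8.37)²/8.37 + (4−11.17)²/11.17 + (21−13.20)²/13.20 + (8−8.63)²/8.63 = 18.8031
df = 2

test statistic = 18.803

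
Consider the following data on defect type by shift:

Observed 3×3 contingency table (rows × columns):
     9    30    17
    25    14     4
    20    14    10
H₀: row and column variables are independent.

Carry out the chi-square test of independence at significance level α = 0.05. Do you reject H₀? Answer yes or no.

reject H₀: yes

Row totals [56, 43, 44], col totals [54, 58, 31], n=143
χ² = (9−21.15)²/21.15 + (30−22.71)²/22.71 + (17−12.14)²/12.14 + (25−16.24)²/16.24 + (14−17.44)²/17.44 + (4−9.32)²/9.32 + (20−16.62)²/16.62 + (14−17.85)²/17.85 + (10−9.54)²/9.54 = 21.2464
df = 4
p-value (upper-tail) = 0.00028
At α=0.05: p < α → reject H₀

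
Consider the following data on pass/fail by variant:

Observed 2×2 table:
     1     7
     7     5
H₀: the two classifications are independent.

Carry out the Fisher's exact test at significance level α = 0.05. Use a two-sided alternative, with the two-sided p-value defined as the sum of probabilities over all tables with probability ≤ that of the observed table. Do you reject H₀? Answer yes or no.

reject H₀: no

Margins: r₁=8, r₂=12, c₁=8, c₂=12, n=20
p_obs = C(8,1)·C(12,7)/C(20,8); sum pmf over tables with pmf ≤ p_obs
p-value (two-sided) = 0.06967
At α=0.05: p ≥ α → fail to reject H₀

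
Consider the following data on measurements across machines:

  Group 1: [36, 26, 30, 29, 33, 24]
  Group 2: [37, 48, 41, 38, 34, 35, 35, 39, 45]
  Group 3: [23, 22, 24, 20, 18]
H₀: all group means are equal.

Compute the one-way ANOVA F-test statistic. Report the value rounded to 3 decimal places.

Group means [29.67, 39.11, 21.40], grand mean 31.850
SSB = Σnᵢ(x̄ᵢ−x̄)² = 1049.128; SSW = ΣΣ(x−x̄ᵢ)² = 303.422
MSB = 1049.128/2 = 524.5639; MSW = 303.422/17 = 17.8484
F = MSB/MSW = 29.3900
df = (2, 17)

test statistic = 29.390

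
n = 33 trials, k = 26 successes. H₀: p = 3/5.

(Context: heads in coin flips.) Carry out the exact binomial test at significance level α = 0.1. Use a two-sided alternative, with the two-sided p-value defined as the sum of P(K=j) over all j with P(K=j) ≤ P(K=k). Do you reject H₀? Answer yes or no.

reject H₀: yes

Exact binomial: n=33, k=26, p₀=3/5=0.6000
P(X=j) = C(n,j)·p₀^j·(1−p₀)^(n−j); p = Σ P(X=j) over j with P(X=j) ≤ P(X=26)
p-value (two-sided) = 0.03195
At α=0.1: p < α → reject H₀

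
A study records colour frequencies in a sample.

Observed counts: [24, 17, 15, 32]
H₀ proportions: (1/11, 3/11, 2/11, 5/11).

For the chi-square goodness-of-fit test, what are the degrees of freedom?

degrees of freedom = 3

df = k − 1 = 4 − 1 = 3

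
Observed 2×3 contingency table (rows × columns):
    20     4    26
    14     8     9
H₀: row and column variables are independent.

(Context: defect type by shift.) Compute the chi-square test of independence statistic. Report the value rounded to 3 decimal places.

test statistic = 6.553

Row totals [50, 31], col totals [34, 12, 35], n=81
χ² = (20−20.99)²/20.99 + (4−7.41)²/7.41 + (26−21.60)²/21.60 + (14−13.01)²/13.01 + (8−4.59)²/4.59 + (9−13.40)²/13.40 = 6.5531
df = 2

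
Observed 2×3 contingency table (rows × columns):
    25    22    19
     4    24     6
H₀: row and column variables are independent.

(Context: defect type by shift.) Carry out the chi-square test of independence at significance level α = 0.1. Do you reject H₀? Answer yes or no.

Row totals [66, 34], col totals [29, 46, 25], n=100
χ² = (25−19.14)²/19.14 + (22−30.36)²/30.36 + (19−16.50)²/16.50 + (4−9.86)²/9.86 + (24−15.64)²/15.64 + (6−8.50)²/8.50 = 13.1616
df = 2
p-value (upper-tail) = 0.00139
At α=0.1: p < α → reject H₀

reject H₀: yes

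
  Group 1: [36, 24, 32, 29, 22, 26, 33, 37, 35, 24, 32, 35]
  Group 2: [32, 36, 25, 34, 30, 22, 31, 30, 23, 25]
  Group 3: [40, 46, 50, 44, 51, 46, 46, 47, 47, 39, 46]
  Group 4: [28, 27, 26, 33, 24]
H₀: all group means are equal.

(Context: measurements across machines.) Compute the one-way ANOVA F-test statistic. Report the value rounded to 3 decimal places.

Group means [30.42, 28.80, 45.64, 27.60], grand mean 34.026
SSB = Σnᵢ(x̄ᵢ−x̄)² = 2118.712; SSW = ΣΣ(x−x̄ᵢ)² = 684.262
MSB = 2118.712/3 = 706.2372; MSW = 684.262/34 = 20.1254
F = MSB/MSW = 35.0919
df = (3, 34)

test statistic = 35.092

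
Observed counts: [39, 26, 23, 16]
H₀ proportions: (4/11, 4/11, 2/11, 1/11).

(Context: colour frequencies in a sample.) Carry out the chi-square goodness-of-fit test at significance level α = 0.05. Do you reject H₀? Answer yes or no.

reject H₀: yes

n = 104; E_i = n·p_i = [37.82, 37.82, 18.91, 9.45]
χ² = (39−37.82)²/37.82 + (26−37.82)²/37.82 + (23−18.91)²/18.91 + (16−9.45)²/9.45 = 9.1466
df = 3
p-value (upper-tail) = 0.02740
At α=0.05: p < α → reject H₀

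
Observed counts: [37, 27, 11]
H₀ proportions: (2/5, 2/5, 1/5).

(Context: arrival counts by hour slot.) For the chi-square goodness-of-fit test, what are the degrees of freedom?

degrees of freedom = 2

df = k − 1 = 3 − 1 = 2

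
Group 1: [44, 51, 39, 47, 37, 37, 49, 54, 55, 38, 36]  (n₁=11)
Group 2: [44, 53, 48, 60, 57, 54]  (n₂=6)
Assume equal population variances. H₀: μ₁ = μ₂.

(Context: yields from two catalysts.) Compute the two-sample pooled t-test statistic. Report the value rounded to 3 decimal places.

test statistic = -2.425

x̄₁=44.273, s₁=7.254, n₁=11
x̄₂=52.667, s₂=5.854, n₂=6
s_p² = [10·7.254² + 5·5.854²]/15 = 46.5010
SE = √(s_p²·(1/11+1/6)) = 3.4609
t = (44.273−52.667)/3.4609 = -2.4254
df = 15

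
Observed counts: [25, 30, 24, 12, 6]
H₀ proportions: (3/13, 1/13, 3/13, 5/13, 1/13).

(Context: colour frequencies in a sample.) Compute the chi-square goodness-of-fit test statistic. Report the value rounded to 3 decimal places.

n = 97; E_i = n·p_i = [22.38, 7.46, 22.38, 37.31, 7.46]
χ² = (25−22.38)²/22.38 + (30−7.46)²/7.46 + (24−22.38)²/22.38 + (12−37.31)²/37.31 + (6−7.46)²/7.46 = 85.9560
df = 4

test statistic = 85.956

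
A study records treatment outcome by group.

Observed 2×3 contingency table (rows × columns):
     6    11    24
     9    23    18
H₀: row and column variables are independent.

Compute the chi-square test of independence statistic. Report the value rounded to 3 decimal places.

Row totals [41, 50], col totals [15, 34, 42], n=91
χ² = (6−6.76)²/6.76 + (11−15.32)²/15.32 + (24−18.92)²/18.92 + (9−8.24)²/8.24 + (23−18.68)²/18.68 + (18−23.08)²/23.08 = 4.8498
df = 2

test statistic = 4.850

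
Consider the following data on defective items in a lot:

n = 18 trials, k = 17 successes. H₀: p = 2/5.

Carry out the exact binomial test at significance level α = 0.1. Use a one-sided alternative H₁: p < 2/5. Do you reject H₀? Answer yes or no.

reject H₀: no

Exact binomial: n=18, k=17, p₀=2/5=0.4000
P(X≤17) from Σ C(n,i)·p₀^i·(1−p₀)^(n−i)
p-value (one-sided, H₁ less) = 1.00000
At α=0.1: p ≥ α → fail to reject H₀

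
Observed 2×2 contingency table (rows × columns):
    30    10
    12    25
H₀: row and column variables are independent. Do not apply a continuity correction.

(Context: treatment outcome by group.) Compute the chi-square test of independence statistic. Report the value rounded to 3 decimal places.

Row totals [40, 37], col totals [42, 35], n=77
χ² = (30−21.82)²/21.82 + (10−18.18)²/18.18 + (12−20.18)²/20.18 + (25−16.82)²/16.82 = 14.0473
df = 1

test statistic = 14.047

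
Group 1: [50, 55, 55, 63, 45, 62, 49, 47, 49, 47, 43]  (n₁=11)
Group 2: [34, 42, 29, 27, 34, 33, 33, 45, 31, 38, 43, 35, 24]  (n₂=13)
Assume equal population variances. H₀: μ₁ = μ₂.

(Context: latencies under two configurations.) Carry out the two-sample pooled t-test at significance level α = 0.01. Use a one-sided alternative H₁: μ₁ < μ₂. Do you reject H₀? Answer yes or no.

reject H₀: no

x̄₁=51.364, s₁=6.607, n₁=11
x̄₂=34.462, s₂=6.226, n₂=13
s_p² = [10·6.607² + 12·6.226²]/22 = 40.9898
SE = √(s_p²·(1/11+1/13)) = 2.6229
t = (51.364−34.462)/2.6229 = 6.4441
df = 22
p-value (one-sided, H₁ less) = 1.00000
At α=0.01: p ≥ α → fail to reject H₀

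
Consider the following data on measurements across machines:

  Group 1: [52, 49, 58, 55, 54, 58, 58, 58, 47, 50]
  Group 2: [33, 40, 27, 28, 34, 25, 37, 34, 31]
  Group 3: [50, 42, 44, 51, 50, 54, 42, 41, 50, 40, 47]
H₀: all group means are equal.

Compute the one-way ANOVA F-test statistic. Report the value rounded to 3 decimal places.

test statistic = 53.637

Group means [53.90, 32.11, 46.45], grand mean 44.633
SSB = Σnᵢ(x̄ᵢ−x̄)² = 2306.451; SSW = ΣΣ(x−x̄ᵢ)² = 580.516
MSB = 2306.451/2 = 1153.2253; MSW = 580.516/27 = 21.5006
F = MSB/MSW = 53.6369
df = (2, 27)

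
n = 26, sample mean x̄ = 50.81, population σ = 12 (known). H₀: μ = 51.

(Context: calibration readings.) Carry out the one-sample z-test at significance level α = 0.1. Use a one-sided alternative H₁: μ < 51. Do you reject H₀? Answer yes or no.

SE = σ/√n = 12/√26 = 2.3534
z = (x̄−μ₀)/SE = (50.81−51)/2.3534 = -0.0807
p-value (one-sided, H₁ less) = 0.46783
At α=0.1: p ≥ α → fail to reject H₀

reject H₀: no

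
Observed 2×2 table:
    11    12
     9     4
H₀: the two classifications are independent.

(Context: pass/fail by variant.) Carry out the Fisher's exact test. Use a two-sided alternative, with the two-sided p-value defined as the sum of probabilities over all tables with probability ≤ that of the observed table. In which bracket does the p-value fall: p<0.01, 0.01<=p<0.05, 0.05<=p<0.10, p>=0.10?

Margins: r₁=23, r₂=13, c₁=20, c₂=16, n=36
p_obs = C(23,11)·C(13,9)/C(36,20); sum pmf over tables with pmf ≤ p_obs
p-value (two-sided) = 0.30135
→ bracket: p>=0.10

p-value bracket: p>=0.10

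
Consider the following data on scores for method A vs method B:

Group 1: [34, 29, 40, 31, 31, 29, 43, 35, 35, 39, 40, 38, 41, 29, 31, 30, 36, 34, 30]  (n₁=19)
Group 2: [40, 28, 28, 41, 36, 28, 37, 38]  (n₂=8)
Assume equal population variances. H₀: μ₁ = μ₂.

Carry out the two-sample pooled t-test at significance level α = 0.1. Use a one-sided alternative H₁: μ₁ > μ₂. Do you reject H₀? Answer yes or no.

x̄₁=34.474, s₁=4.587, n₁=19
x̄₂=34.500, s₂=5.606, n₂=8
s_p² = [18·4.587² + 7·5.606²]/25 = 23.9495
SE = √(s_p²·(1/19+1/8)) = 2.0626
t = (34.474−34.500)/2.0626 = -0.0128
df = 25
p-value (one-sided, H₁ greater) = 0.50504
At α=0.1: p ≥ α → fail to reject H₀

reject H₀: no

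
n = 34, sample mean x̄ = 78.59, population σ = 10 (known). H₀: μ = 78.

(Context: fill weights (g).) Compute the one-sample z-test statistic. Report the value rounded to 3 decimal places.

SE = σ/√n = 10/√34 = 1.7150
z = (x̄−μ₀)/SE = (78.59−78)/1.7150 = 0.3440

test statistic = 0.344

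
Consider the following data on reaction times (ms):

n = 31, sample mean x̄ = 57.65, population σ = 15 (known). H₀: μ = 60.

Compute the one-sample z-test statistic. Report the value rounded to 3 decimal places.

test statistic = -0.872

SE = σ/√n = 15/√31 = 2.6941
z = (x̄−μ₀)/SE = (57.65−60)/2.6941 = -0.8723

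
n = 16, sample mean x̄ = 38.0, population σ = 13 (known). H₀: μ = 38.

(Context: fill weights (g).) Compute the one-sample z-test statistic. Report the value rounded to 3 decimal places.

test statistic = 0.000

SE = σ/√n = 13/√16 = 3.2500
z = (x̄−μ₀)/SE = (38.0−38)/3.2500 = 0.0000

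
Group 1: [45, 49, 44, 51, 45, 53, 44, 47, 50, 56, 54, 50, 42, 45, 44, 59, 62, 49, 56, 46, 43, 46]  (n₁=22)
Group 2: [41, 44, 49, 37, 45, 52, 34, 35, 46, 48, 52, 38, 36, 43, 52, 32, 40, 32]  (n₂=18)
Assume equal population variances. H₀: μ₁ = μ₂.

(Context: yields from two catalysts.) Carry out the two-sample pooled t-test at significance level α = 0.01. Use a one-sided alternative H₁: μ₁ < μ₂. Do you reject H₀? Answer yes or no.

reject H₀: no

x̄₁=49.091, s₁=5.537, n₁=22
x̄₂=42.000, s₂=6.903, n₂=18
s_p² = [21·5.537² + 17·6.903²]/38 = 38.2584
SE = √(s_p²·(1/22+1/18)) = 1.9658
t = (49.091−42.000)/1.9658 = 3.6071
df = 38
p-value (one-sided, H₁ less) = 0.99956
At α=0.01: p ≥ α → fail to reject H₀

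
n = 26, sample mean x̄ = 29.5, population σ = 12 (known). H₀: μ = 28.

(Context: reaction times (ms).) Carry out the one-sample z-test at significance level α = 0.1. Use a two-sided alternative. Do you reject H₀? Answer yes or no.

reject H₀: no

SE = σ/√n = 12/√26 = 2.3534
z = (x̄−μ₀)/SE = (29.5−28)/2.3534 = 0.6374
p-value (two-sided) = 0.52388
At α=0.1: p ≥ α → fail to reject H₀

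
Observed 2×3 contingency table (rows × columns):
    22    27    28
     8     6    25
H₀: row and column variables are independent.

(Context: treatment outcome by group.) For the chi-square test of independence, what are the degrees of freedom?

degrees of freedom = 2

df = (r−1)(c−1) = (2−1)·(3−1) = 2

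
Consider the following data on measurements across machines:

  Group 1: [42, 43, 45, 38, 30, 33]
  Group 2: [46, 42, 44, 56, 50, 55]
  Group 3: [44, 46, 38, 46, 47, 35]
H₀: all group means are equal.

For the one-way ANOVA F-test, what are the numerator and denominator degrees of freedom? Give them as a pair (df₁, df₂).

degrees of freedom = [2, 15]

k = 3 groups, N = 18 total
df = (k−1, N−k) = (3−1, 18−3) = (2, 15)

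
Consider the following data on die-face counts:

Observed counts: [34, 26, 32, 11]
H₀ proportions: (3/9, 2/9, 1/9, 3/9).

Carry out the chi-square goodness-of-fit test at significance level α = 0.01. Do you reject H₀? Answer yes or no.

n = 103; E_i = n·p_i = [34.33, 22.89, 11.44, 34.33]
χ² = (34−34.33)²/34.33 + (26−22.89)²/22.89 + (32−11.44)²/11.44 + (11−34.33)²/34.33 = 53.2039
df = 3
p-value (upper-tail) = 0.00000
At α=0.01: p < α → reject H₀

reject H₀: yes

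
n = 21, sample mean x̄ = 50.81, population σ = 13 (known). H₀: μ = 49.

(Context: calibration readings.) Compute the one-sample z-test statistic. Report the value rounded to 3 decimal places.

test statistic = 0.638

SE = σ/√n = 13/√21 = 2.8368
z = (x̄−μ₀)/SE = (50.81−49)/2.8368 = 0.6380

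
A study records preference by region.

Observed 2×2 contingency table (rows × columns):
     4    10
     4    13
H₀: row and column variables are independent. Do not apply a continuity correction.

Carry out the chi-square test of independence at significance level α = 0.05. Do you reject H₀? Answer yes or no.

Row totals [14, 17], col totals [8, 23], n=31
χ² = (4−3.61)²/3.61 + (10−10.39)²/10.39 + (4−4.39)²/4.39 + (13−12.61)²/12.61 = 0.1019
df = 1
p-value (upper-tail) = 0.74952
At α=0.05: p ≥ α → fail to reject H₀

reject H₀: no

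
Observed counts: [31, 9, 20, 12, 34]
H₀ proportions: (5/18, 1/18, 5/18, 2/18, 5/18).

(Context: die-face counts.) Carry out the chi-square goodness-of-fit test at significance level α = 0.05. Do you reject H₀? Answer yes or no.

n = 106; E_i = n·p_i = [29.44, 5.89, 29.44, 11.78, 29.44]
χ² = (31−29.44)²/29.44 + (9−5.89)²/5.89 + (20−29.44)²/29.44 + (12−11.78)²/11.78 + (34−29.44)²/29.44 = 5.4642
df = 4
p-value (upper-tail) = 0.24290
At α=0.05: p ≥ α → fail to reject H₀

reject H₀: no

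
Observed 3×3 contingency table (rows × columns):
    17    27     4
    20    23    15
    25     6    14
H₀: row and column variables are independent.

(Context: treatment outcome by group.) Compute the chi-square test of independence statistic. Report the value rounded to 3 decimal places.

Row totals [48, 58, 45], col totals [62, 56, 33], n=151
χ² = (17−19.71)²/19.71 + (27−17.80)²/17.80 + (4−10.49)²/10.49 + (20−23.81)²/23.81 + (23−21.51)²/21.51 + (15−12.68)²/12.68 + (25−18.48)²/18.48 + (6−16.69)²/16.69 + (14−9.83)²/9.83 = 21.1947
df = 4

test statistic = 21.195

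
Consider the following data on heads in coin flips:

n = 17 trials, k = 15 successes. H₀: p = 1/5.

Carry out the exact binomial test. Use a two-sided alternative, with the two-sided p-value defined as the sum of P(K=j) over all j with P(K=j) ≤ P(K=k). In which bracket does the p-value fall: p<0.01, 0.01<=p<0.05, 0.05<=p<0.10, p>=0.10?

Exact binomial: n=17, k=15, p₀=1/5=0.2000
P(X=j) = C(n,j)·p₀^j·(1−p₀)^(n−j); p = Σ P(X=j) over j with P(X=j) ≤ P(X=15)
p-value (two-sided) = 0.00000
→ bracket: p<0.01

p-value bracket: p<0.01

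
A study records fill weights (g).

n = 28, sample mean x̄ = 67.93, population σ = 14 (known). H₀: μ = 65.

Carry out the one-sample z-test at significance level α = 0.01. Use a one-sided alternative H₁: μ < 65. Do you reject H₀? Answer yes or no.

reject H₀: no

SE = σ/√n = 14/√28 = 2.6458
z = (x̄−μ₀)/SE = (67.93−65)/2.6458 = 1.1074
p-value (one-sided, H₁ less) = 0.86595
At α=0.01: p ≥ α → fail to reject H₀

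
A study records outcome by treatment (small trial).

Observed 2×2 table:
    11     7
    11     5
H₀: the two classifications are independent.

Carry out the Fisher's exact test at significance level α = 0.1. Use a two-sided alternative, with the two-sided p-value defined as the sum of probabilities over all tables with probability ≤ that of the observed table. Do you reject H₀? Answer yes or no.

reject H₀: no

Margins: r₁=18, r₂=16, c₁=22, c₂=12, n=34
p_obs = C(18,11)·C(16,11)/C(34,22); sum pmf over tables with pmf ≤ p_obs
p-value (two-sided) = 0.72890
At α=0.1: p ≥ α → fail to reject H₀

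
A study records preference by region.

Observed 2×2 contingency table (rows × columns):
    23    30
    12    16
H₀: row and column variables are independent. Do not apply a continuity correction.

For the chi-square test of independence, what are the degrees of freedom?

df = (r−1)(c−1) = (2−1)·(2−1) = 1

degrees of freedom = 1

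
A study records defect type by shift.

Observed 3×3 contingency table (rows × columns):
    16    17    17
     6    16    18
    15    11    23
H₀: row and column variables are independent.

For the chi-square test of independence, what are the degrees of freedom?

degrees of freedom = 4

df = (r−1)(c−1) = (3−1)·(3−1) = 4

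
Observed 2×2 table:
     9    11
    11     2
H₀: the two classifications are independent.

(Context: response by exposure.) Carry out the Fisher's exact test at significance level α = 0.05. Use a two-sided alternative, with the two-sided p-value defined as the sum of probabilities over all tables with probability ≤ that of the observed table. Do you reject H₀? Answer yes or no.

reject H₀: yes

Margins: r₁=20, r₂=13, c₁=20, c₂=13, n=33
p_obs = C(20,9)·C(13,11)/C(33,20); sum pmf over tables with pmf ≤ p_obs
p-value (two-sided) = 0.03249
At α=0.05: p < α → reject H₀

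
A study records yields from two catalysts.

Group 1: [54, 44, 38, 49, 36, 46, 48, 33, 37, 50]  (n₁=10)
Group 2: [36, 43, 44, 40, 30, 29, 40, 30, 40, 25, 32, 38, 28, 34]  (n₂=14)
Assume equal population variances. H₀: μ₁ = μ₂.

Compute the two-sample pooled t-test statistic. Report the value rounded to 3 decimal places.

x̄₁=43.500, s₁=7.059, n₁=10
x̄₂=34.929, s₂=6.044, n₂=14
s_p² = [9·7.059² + 13·6.044²]/22 = 41.9740
SE = √(s_p²·(1/10+1/14)) = 2.6825
t = (43.500−34.929)/2.6825 = 3.1954
df = 22

test statistic = 3.195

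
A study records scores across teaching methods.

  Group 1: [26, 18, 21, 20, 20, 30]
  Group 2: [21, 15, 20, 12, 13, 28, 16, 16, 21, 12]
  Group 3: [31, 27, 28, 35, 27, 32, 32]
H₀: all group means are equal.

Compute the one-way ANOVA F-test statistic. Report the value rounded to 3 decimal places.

Group means [22.50, 17.40, 30.29], grand mean 22.652
SSB = Σnᵢ(x̄ᵢ−x̄)² = 683.889; SSW = ΣΣ(x−x̄ᵢ)² = 391.329
MSB = 683.889/2 = 341.9444; MSW = 391.329/20 = 19.5664
F = MSB/MSW = 17.4761
df = (2, 20)

test statistic = 17.476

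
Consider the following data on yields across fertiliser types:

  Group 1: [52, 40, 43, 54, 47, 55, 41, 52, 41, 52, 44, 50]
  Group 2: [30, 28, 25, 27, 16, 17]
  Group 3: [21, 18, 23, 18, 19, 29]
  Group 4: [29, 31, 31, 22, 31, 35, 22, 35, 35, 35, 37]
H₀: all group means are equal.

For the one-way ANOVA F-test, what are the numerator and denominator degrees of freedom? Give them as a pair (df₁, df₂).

degrees of freedom = [3, 31]

k = 4 groups, N = 35 total
df = (k−1, N−k) = (4−1, 35−4) = (3, 31)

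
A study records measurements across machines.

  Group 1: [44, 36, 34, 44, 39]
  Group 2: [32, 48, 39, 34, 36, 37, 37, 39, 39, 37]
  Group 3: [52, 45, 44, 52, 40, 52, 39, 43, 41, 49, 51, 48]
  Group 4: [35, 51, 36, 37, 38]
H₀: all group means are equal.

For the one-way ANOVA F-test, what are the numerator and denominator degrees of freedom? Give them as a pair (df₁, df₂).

degrees of freedom = [3, 28]

k = 4 groups, N = 32 total
df = (k−1, N−k) = (4−1, 32−4) = (3, 28)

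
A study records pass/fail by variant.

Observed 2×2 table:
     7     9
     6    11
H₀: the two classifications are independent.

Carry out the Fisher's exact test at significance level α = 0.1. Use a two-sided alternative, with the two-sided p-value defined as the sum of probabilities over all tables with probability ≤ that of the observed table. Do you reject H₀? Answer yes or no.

Margins: r₁=16, r₂=17, c₁=13, c₂=20, n=33
p_obs = C(16,7)·C(17,6)/C(33,13); sum pmf over tables with pmf ≤ p_obs
p-value (two-sided) = 0.72828
At α=0.1: p ≥ α → fail to reject H₀

reject H₀: no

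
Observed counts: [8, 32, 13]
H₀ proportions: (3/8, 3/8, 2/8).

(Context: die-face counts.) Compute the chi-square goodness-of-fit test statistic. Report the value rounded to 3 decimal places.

test statistic = 14.497

n = 53; E_i = n·p_i = [19.88, 19.88, 13.25]
χ² = (8−19.88)²/19.88 + (32−19.88)²/19.88 + (13−13.25)²/13.25 = 14.4969
df = 2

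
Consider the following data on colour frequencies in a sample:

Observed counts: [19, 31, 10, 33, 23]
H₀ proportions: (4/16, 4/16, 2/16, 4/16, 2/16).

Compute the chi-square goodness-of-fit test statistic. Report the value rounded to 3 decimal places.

n = 116; E_i = n·p_i = [29.00, 29.00, 14.50, 29.00, 14.50]
χ² = (19−29.00)²/29.00 + (31−29.00)²/29.00 + (10−14.50)²/14.50 + (33−29.00)²/29.00 + (23−14.50)²/14.50 = 10.5172
df = 4

test statistic = 10.517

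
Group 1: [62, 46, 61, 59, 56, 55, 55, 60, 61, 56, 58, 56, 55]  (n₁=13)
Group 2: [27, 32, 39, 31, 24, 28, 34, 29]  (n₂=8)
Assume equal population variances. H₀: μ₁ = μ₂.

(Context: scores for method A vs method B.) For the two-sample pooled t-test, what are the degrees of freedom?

df = n₁ + n₂ − 2 = 13 + 8 − 2 = 19

degrees of freedom = 19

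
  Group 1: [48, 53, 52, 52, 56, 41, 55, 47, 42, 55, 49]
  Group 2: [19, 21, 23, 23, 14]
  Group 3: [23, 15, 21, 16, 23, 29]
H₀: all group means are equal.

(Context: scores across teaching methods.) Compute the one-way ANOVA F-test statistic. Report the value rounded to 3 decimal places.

Group means [50.00, 20.00, 21.17], grand mean 35.318
SSB = Σnᵢ(x̄ᵢ−x̄)² = 4745.939; SSW = ΣΣ(x−x̄ᵢ)² = 450.833
MSB = 4745.939/2 = 2372.9697; MSW = 450.833/19 = 23.7281
F = MSB/MSW = 100.0069
df = (2, 19)

test statistic = 100.007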